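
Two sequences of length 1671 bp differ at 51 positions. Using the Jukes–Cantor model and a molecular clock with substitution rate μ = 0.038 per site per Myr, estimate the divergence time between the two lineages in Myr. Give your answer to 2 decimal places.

0.41

p = 51/1671 ≈ 0.030521.
d = −(3/4) ln(1 − 4p/3) = −0.75 ln(1 − 0.040695) = −0.75 ln(0.959305)
  = −0.75 × (-0.041546) = 0.031160 substitutions/site.
Under a molecular clock d = 2μt, so t = d/(2μ) = 0.031160 / (2 × 0.038) = 0.41 Myr.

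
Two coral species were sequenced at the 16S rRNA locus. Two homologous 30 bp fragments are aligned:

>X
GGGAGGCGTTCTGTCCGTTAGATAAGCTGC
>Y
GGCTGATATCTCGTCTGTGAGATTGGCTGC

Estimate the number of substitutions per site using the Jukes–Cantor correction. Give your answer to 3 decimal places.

The sequences differ at 12 of 30 sites, so p = 12/30 = 0.4.
d = −(3/4) ln(1 − 4p/3) = −0.75 ln(1 − 0.533333) = −0.75 ln(0.466667)
  = −0.75 × (-0.762139) = 0.571604 substitutions/site.

0.572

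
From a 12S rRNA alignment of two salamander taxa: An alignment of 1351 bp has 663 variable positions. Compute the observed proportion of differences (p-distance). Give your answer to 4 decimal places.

0.4907

p = 663/1351 = 0.490747… ≈ 0.4907 (to 4 d.p.).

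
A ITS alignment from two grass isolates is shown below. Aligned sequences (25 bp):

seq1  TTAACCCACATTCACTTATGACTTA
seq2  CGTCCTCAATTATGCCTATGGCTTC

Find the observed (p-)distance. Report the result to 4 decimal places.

0.5200

The sequences differ at 13 of 25 positions.
p = 13/25 = 0.5200.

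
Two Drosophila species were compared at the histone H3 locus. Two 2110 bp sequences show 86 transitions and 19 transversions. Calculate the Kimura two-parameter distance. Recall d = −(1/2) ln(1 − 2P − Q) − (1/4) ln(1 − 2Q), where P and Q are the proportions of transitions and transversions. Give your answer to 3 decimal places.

P = 86/2110 ≈ 0.040758 and Q = 19/2110 ≈ 0.009005.
Under the Kimura two-parameter model, d = −½ ln(1 − 2P − Q) − ¼ ln(1 − 2Q).
1 − 2P − Q = 0.909479, giving −½ ln(0.909479) = 0.047442.
1 − 2Q = 0.98199, giving −¼ ln(0.98199) = 0.004544.
d = 0.047442 + 0.004544 = 0.051986.

0.052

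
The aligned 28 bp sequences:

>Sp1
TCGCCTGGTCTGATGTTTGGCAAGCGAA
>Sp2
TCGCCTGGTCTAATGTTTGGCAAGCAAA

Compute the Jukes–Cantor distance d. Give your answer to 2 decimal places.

0.08

The sequences differ at 2 of 28 sites (12, 26), so p = 2/28 ≈ 0.071429.
d = −(3/4) ln(1 − 4p/3) = −0.75 ln(1 − 0.095239) = −0.75 ln(0.904761)
  = −0.75 × (-0.100084) = 0.075063 substitutions/site.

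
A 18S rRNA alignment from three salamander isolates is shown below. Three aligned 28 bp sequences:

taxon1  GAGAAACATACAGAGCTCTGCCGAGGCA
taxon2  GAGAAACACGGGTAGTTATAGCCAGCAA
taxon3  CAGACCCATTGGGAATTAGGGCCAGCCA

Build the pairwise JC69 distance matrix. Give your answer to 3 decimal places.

d(taxon1,taxon2) = 0.635, d(taxon1,taxon3) = 0.724, d(taxon2,taxon3) = 0.485

taxon1–taxon2: 12/28 sites differ → p ≈ 0.428571, d = −0.75 ln(1 − 0.571428) = 0.635472 ≈ 0.635.
taxon1–taxon3: 13/28 sites differ → p ≈ 0.464286, d = −0.75 ln(1 − 0.619048) = 0.723811 ≈ 0.724.
taxon2–taxon3: 10/28 sites differ → p ≈ 0.357143, d = −0.75 ln(1 − 0.476191) = 0.484971 ≈ 0.485.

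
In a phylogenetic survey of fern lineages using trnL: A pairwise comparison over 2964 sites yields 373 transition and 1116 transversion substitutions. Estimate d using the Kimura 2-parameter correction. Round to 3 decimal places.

0.844

P = 373/2964 ≈ 0.125843 and Q = 1116/2964 ≈ 0.376518.
Under the Kimura two-parameter model, d = −½ ln(1 − 2P − Q) − ¼ ln(1 − 2Q).
1 − 2P − Q = 0.371796, giving −½ ln(0.371796) = 0.494705.
1 − 2Q = 0.246964, giving −¼ ln(0.246964) = 0.349628.
d = 0.494705 + 0.349628 = 0.844333.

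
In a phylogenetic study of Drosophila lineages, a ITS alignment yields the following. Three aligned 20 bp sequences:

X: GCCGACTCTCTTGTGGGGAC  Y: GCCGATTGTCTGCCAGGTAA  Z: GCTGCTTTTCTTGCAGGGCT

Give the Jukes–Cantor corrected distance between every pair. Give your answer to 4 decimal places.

X–Y: 8/20 sites differ → p = 0.4, d = −0.75 ln(1 − 0.533333) = 0.571605 ≈ 0.5716.
X–Z: 8/20 sites differ → p = 0.4, d = −0.75 ln(1 − 0.533333) = 0.571605 ≈ 0.5716.
Y–Z: 8/20 sites differ → p = 0.4, d = −0.75 ln(1 − 0.533333) = 0.571605 ≈ 0.5716.

d(X,Y) = 0.5716, d(X,Z) = 0.5716, d(Y,Z) = 0.5716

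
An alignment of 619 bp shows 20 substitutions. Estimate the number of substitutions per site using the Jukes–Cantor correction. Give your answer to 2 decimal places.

p = 20/619 ≈ 0.03231.
d = −(3/4) ln(1 − 4p/3) = −0.75 ln(1 − 0.04308) = −0.75 ln(0.95692)
  = −0.75 × (-0.044035) = 0.033026 substitutions/site.

0.03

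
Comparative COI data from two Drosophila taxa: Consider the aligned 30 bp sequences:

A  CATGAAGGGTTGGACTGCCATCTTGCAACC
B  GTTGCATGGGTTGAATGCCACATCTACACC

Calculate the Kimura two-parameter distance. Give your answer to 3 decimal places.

Of 30 sites, 2 differences are transitions and 11 are transversions, so P = 2/30 ≈ 0.066667 and Q = 11/30 ≈ 0.366667.
Under the Kimura two-parameter model, d = −½ ln(1 − 2P − Q) − ¼ ln(1 − 2Q).
1 − 2P − Q = 0.499999, giving −½ ln(0.499999) = 0.346575.
1 − 2Q = 0.266666, giving −¼ ln(0.266666) = 0.330440.
d = 0.346575 + 0.330440 = 0.677015.

0.677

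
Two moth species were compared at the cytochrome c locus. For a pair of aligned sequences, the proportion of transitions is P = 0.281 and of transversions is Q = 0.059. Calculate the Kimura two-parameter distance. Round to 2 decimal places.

0.52

Under the Kimura two-parameter model, d = −½ ln(1 − 2P − Q) − ¼ ln(1 − 2Q).
1 − 2P − Q = 0.379, giving −½ ln(0.379) = 0.485110.
1 − 2Q = 0.882, giving −¼ ln(0.882) = 0.031391.
d = 0.485110 + 0.031391 = 0.516501.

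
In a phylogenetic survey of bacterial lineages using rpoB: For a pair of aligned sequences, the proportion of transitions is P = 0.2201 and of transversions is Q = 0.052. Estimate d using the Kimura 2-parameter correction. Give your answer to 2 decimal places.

0.37

Under the Kimura two-parameter model, d = −½ ln(1 − 2P − Q) − ¼ ln(1 − 2Q).
1 − 2P − Q = 0.5078, giving −½ ln(0.5078) = 0.338834.
1 − 2Q = 0.896, giving −¼ ln(0.896) = 0.027454.
d = 0.338834 + 0.027454 = 0.366288.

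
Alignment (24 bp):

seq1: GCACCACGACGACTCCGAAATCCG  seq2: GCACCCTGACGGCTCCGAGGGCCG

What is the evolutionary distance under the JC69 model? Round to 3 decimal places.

0.304

The sequences differ at 6 of 24 sites (6, 7, 12, 19, 20, 21), so p = 6/24 = 0.25.
d = −(3/4) ln(1 − 4p/3) = −0.75 ln(1 − 0.333333) = −0.75 ln(0.666667)
  = −0.75 × (-0.405465) = 0.304099 substitutions/site.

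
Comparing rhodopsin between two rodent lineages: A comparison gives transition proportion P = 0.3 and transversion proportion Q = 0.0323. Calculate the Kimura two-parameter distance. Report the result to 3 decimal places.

Under the Kimura two-parameter model, d = −½ ln(1 − 2P − Q) − ¼ ln(1 − 2Q).
1 − 2P − Q = 0.3677, giving −½ ln(0.3677) = 0.500244.
1 − 2Q = 0.9354, giving −¼ ln(0.9354) = 0.016695.
d = 0.500244 + 0.016695 = 0.516939.

0.517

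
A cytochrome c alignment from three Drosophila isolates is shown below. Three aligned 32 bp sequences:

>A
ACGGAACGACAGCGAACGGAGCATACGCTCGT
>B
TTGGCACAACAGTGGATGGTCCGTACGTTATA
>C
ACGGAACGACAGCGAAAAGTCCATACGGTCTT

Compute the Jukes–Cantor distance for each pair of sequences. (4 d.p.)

A–B: 14/32 sites differ → p = 0.4375, d = −0.75 ln(1 − 0.583333) = 0.656601 ≈ 0.6566.
A–C: 6/32 sites differ → p = 0.1875, d = −0.75 ln(1 − 0.25) = 0.215762 ≈ 0.2158.
B–C: 12/32 sites differ → p = 0.375, d = −0.75 ln(1 − 0.5) = 0.519860 ≈ 0.5199.

d(A,B) = 0.6566, d(A,C) = 0.2158, d(B,C) = 0.5199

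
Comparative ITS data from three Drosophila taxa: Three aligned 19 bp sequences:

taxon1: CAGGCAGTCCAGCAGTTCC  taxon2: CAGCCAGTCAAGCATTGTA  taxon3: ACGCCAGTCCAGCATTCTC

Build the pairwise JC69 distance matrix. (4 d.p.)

taxon1–taxon2: 6/19 sites differ → p ≈ 0.315789, d = −0.75 ln(1 − 0.421052) = 0.409907 ≈ 0.4099.
taxon1–taxon3: 6/19 sites differ → p ≈ 0.315789, d = −0.75 ln(1 − 0.421052) = 0.409907 ≈ 0.4099.
taxon2–taxon3: 5/19 sites differ → p ≈ 0.263158, d = −0.75 ln(1 − 0.350877) = 0.324100 ≈ 0.3241.

d(taxon1,taxon2) = 0.4099, d(taxon1,taxon3) = 0.4099, d(taxon2,taxon3) = 0.3241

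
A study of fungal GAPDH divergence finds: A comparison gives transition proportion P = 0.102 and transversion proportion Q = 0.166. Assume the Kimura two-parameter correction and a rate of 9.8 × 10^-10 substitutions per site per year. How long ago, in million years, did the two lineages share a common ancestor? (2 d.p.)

169.33

Under the Kimura two-parameter model, d = −½ ln(1 − 2P − Q) − ¼ ln(1 − 2Q).
1 − 2P − Q = 0.63, giving −½ ln(0.63) = 0.231018.
1 − 2Q = 0.668, giving −¼ ln(0.668) = 0.100867.
d = 0.231018 + 0.100867 = 0.331885.
Under a molecular clock d = 2μt, so t = d/(2μ) = 0.331885 / (2 × 9.8 × 10^-10) = 169.33 million years.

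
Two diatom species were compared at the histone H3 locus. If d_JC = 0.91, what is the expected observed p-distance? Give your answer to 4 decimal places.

p = (3/4)(1 − e^(−4d/3)) = 0.75 × (1 − e^(-1.213333)) = 0.75 × (1 − 0.297205) = 0.527096.

0.5271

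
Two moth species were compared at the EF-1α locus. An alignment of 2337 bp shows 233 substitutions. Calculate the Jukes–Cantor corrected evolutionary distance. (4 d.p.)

p = 233/2337 ≈ 0.0997.
d = −(3/4) ln(1 − 4p/3) = −0.75 ln(1 − 0.132933) = −0.75 ln(0.867067)
  = −0.75 × (-0.142639) = 0.106979 substitutions/site.

0.1070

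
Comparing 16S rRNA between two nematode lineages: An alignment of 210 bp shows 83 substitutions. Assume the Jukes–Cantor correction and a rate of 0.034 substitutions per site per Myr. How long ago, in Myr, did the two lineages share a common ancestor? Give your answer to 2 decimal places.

8.26

p = 83/210 ≈ 0.395238.
d = −(3/4) ln(1 − 4p/3) = −0.75 ln(1 − 0.526984) = −0.75 ln(0.473016)
  = −0.75 × (-0.748626) = 0.561470 substitutions/site.
Under a molecular clock d = 2μt, so t = d/(2μ) = 0.561470 / (2 × 0.034) = 8.26 Myr.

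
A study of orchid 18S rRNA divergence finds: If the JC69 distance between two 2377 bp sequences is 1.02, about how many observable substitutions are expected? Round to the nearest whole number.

1325

Invert JC69: p = (3/4)(1 − e^(−4d/3)) = 0.75 × (1 − e^(-1.36)) = 0.75 × (1 − 0.256661) = 0.557504.
Expected differing sites = pL ≈ 0.557504 × 2377 = 1325.187008 ≈ 1325.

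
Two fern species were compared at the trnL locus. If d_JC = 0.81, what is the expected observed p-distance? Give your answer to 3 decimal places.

p = (3/4)(1 − e^(−4d/3)) = 0.75 × (1 − e^(-1.08)) = 0.75 × (1 − 0.339596) = 0.495303.

0.495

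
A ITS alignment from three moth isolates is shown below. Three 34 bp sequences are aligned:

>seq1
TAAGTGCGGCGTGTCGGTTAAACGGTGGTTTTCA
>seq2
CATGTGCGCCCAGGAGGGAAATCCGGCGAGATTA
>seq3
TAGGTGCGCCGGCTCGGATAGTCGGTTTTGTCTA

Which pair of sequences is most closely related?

seq1–seq2: 17/34 differ, p = 0.500, d = 0.824.
seq1–seq3: 12/34 differ, p = 0.353, d = 0.477.
seq2–seq3: 17/34 differ, p = 0.500, d = 0.824.
The smallest distance is between seq1 and seq3.

seq1 and seq3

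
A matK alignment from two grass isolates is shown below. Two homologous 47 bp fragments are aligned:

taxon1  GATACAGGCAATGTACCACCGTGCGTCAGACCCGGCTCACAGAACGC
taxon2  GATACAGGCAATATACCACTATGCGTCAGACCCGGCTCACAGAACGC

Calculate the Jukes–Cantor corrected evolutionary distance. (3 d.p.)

The sequences differ at 3 of 47 sites (13, 20, 21), so p = 3/47 ≈ 0.06383.
d = −(3/4) ln(1 − 4p/3) = −0.75 ln(1 − 0.085107) = −0.75 ln(0.914893)
  = −0.75 × (-0.088948) = 0.066711 substitutions/site.

0.067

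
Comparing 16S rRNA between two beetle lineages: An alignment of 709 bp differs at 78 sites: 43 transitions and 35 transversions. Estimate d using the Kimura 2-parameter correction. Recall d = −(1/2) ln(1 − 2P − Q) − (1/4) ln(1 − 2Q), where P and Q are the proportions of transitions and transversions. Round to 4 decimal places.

0.1196

P = 43/709 ≈ 0.060649 and Q = 35/709 ≈ 0.049365.
Under the Kimura two-parameter model, d = −½ ln(1 − 2P − Q) − ¼ ln(1 − 2Q).
1 − 2P − Q = 0.829337, giving −½ ln(0.829337) = 0.093564.
1 − 2Q = 0.90127, giving −¼ ln(0.90127) = 0.025988.
d = 0.093564 + 0.025988 = 0.119552.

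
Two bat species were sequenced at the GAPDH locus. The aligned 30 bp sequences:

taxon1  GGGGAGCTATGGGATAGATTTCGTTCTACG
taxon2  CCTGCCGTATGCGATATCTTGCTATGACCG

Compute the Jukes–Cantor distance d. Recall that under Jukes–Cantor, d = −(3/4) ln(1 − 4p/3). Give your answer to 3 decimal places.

The sequences differ at 15 of 30 sites, so p = 15/30 = 0.5.
d = −(3/4) ln(1 − 4p/3) = −0.75 ln(1 − 0.666667) = −0.75 ln(0.333333)
  = −0.75 × (-1.098613) = 0.823960 substitutions/site.

0.824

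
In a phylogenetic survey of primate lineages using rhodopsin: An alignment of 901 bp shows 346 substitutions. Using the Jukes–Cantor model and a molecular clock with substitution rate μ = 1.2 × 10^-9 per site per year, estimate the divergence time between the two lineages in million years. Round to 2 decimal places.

224.22

p = 346/901 ≈ 0.384018.
d = −(3/4) ln(1 − 4p/3) = −0.75 ln(1 − 0.512024) = −0.75 ln(0.487976)
  = −0.75 × (-0.717489) = 0.538117 substitutions/site.
Under a molecular clock d = 2μt, so t = d/(2μ) = 0.538117 / (2 × 1.2 × 10^-9) = 224.22 million years.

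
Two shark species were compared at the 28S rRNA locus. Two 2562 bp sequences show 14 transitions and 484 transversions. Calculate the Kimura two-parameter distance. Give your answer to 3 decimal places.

0.230

P = 14/2562 ≈ 0.005464 and Q = 484/2562 ≈ 0.188915.
Under the Kimura two-parameter model, d = −½ ln(1 − 2P − Q) − ¼ ln(1 − 2Q).
1 − 2P − Q = 0.800157, giving −½ ln(0.800157) = 0.111474.
1 − 2Q = 0.62217, giving −¼ ln(0.62217) = 0.118635.
d = 0.111474 + 0.118635 = 0.230109.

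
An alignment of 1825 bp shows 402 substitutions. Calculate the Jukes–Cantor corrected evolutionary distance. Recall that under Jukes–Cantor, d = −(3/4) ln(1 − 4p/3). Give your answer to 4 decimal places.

p = 402/1825 ≈ 0.220274.
d = −(3/4) ln(1 − 4p/3) = −0.75 ln(1 − 0.293699) = −0.75 ln(0.706301)
  = −0.75 × (-0.347714) = 0.260786 substitutions/site.

0.2608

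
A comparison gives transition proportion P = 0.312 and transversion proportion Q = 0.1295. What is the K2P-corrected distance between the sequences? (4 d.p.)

0.7751

Under the Kimura two-parameter model, d = −½ ln(1 − 2P − Q) − ¼ ln(1 − 2Q).
1 − 2P − Q = 0.2465, giving −½ ln(0.2465) = 0.700197.
1 − 2Q = 0.741, giving −¼ ln(0.741) = 0.074939.
d = 0.700197 + 0.074939 = 0.775136.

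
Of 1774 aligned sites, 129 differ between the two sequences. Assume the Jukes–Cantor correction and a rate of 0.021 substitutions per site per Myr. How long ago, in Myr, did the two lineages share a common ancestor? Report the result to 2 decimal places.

1.82

p = 129/1774 ≈ 0.072717.
d = −(3/4) ln(1 − 4p/3) = −0.75 ln(1 − 0.096956) = −0.75 ln(0.903044)
  = −0.75 × (-0.101984) = 0.076488 substitutions/site.
Under a molecular clock d = 2μt, so t = d/(2μ) = 0.076488 / (2 × 0.021) = 1.82 Myr.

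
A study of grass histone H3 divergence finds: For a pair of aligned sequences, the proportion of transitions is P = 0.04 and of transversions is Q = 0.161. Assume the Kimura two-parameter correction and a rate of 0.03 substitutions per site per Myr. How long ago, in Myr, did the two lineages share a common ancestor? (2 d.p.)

Under the Kimura two-parameter model, d = −½ ln(1 − 2P − Q) − ¼ ln(1 − 2Q).
1 − 2P − Q = 0.759, giving −½ ln(0.759) = 0.137877.
1 − 2Q = 0.678, giving −¼ ln(0.678) = 0.097152.
d = 0.137877 + 0.097152 = 0.235029.
Under a molecular clock d = 2μt, so t = d/(2μ) = 0.235029 / (2 × 0.03) = 3.92 Myr.

3.92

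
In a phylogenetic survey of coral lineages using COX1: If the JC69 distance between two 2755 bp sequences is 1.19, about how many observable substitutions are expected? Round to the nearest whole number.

Invert JC69: p = (3/4)(1 − e^(−4d/3)) = 0.75 × (1 − e^(-1.586667)) = 0.75 × (1 − 0.204606) = 0.596546.
Expected differing sites = pL ≈ 0.596546 × 2755 = 1643.48423 ≈ 1643.

1643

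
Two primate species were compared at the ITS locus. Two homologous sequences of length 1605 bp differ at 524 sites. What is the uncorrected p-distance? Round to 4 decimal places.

0.3265

p = 524/1605 = 0.326479… ≈ 0.3265 (to 4 d.p.).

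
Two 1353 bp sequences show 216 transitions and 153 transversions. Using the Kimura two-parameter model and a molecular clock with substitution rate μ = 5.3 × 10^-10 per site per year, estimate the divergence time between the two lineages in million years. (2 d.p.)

327.59

P = 216/1353 ≈ 0.159645 and Q = 153/1353 ≈ 0.113082.
Under the Kimura two-parameter model, d = −½ ln(1 − 2P − Q) − ¼ ln(1 − 2Q).
1 − 2P − Q = 0.567628, giving −½ ln(0.567628) = 0.283145.
1 − 2Q = 0.773836, giving −¼ ln(0.773836) = 0.064099.
d = 0.283145 + 0.064099 = 0.347244.
Under a molecular clock d = 2μt, so t = d/(2μ) = 0.347244 / (2 × 5.3 × 10^-10) = 327.59 million years.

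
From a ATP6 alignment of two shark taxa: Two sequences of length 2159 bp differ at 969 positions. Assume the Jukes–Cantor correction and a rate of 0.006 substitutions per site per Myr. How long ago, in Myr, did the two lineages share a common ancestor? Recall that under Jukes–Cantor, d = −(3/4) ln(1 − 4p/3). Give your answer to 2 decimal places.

57.02

p = 969/2159 ≈ 0.448819.
d = −(3/4) ln(1 − 4p/3) = −0.75 ln(1 − 0.598425) = −0.75 ln(0.401575)
  = −0.75 × (-0.912361) = 0.684271 substitutions/site.
Under a molecular clock d = 2μt, so t = d/(2μ) = 0.684271 / (2 × 0.006) = 57.02 Myr.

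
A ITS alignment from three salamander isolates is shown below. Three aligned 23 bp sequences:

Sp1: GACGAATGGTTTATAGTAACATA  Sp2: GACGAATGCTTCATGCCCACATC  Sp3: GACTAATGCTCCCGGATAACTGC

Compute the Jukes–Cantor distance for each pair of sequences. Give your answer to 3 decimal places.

Sp1–Sp2: 7/23 sites differ → p ≈ 0.304348, d = −0.75 ln(1 − 0.405797) = 0.390401 ≈ 0.390.
Sp1–Sp3: 11/23 sites differ → p ≈ 0.478261, d = −0.75 ln(1 − 0.637681) = 0.761423 ≈ 0.761.
Sp2–Sp3: 9/23 sites differ → p ≈ 0.391304, d = −0.75 ln(1 − 0.521739) = 0.553199 ≈ 0.553.

d(Sp1,Sp2) = 0.390, d(Sp1,Sp3) = 0.761, d(Sp2,Sp3) = 0.553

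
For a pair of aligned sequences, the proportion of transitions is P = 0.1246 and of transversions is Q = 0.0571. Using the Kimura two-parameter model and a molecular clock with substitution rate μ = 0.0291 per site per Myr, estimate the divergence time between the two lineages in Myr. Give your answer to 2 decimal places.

Under the Kimura two-parameter model, d = −½ ln(1 − 2P − Q) − ¼ ln(1 − 2Q).
1 − 2P − Q = 0.6937, giving −½ ln(0.6937) = 0.182858.
1 − 2Q = 0.8858, giving −¼ ln(0.8858) = 0.030316.
d = 0.182858 + 0.030316 = 0.213174.
Under a molecular clock d = 2μt, so t = d/(2μ) = 0.213174 / (2 × 0.0291) = 3.66 Myr.

3.66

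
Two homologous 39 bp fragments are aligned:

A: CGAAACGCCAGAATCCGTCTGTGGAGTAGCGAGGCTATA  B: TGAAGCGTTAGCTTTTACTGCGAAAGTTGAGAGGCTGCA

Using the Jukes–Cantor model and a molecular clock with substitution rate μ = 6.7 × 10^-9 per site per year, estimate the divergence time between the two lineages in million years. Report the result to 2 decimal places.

64.44

The sequences differ at 20 of 39 sites, so p = 20/39 ≈ 0.512821.
d = −(3/4) ln(1 − 4p/3) = −0.75 ln(1 − 0.683761) = −0.75 ln(0.316239)
  = −0.75 × (-1.151257) = 0.863443 substitutions/site.
Under a molecular clock d = 2μt, so t = d/(2μ) = 0.863443 / (2 × 6.7 × 10^-9) = 64.44 million years.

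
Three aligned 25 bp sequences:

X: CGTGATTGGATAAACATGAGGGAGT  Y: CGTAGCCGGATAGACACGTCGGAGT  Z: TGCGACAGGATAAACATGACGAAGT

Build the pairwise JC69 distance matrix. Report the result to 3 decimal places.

d(X,Y) = 0.417, d(X,Z) = 0.289, d(Y,Z) = 0.490

X–Y: 8/25 sites differ → p = 0.32, d = −0.75 ln(1 − 0.426667) = 0.417216 ≈ 0.417.
X–Z: 6/25 sites differ → p = 0.24, d = −0.75 ln(1 − 0.32) = 0.289247 ≈ 0.289.
Y–Z: 9/25 sites differ → p = 0.36, d = −0.75 ln(1 − 0.48) = 0.490445 ≈ 0.490.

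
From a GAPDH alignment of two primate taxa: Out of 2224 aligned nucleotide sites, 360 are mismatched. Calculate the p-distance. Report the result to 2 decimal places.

p = 360/2224 = 0.161870… ≈ 0.16 (to 2 d.p.).

0.16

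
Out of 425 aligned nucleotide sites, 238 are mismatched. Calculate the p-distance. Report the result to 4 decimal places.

0.5600

p = 238/425 = 0.5600.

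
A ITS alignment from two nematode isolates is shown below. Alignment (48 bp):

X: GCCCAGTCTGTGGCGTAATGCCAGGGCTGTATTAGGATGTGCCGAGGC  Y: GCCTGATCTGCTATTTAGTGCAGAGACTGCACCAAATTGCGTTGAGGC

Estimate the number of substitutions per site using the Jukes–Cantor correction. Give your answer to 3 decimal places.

The sequences differ at 22 of 48 sites, so p = 22/48 ≈ 0.458333.
d = −(3/4) ln(1 − 4p/3) = −0.75 ln(1 − 0.611111) = −0.75 ln(0.388889)
  = −0.75 × (-0.944461) = 0.708346 substitutions/site.

0.708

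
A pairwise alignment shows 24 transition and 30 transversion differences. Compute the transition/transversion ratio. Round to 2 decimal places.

R = 24/30 = 0.80.

0.80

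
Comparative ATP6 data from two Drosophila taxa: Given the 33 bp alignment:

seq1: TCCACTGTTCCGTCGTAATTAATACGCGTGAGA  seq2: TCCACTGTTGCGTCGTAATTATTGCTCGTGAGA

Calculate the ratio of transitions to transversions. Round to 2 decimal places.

0.33

Transitions are A↔G and C↔T; transversions are all other mismatches.
Transitions: 1. Transversions: 3.
R = 1/3 = 0.333333… ≈ 0.33 (to 2 d.p.).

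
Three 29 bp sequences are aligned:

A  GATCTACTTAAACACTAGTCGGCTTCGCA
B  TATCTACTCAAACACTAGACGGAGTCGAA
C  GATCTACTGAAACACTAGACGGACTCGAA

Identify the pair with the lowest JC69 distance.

B and C

A–B: 6/29 differ, p = 0.207, d = 0.242.
A–C: 5/29 differ, p = 0.172, d = 0.196.
B–C: 3/29 differ, p = 0.103, d = 0.111.
The smallest distance is between B and C.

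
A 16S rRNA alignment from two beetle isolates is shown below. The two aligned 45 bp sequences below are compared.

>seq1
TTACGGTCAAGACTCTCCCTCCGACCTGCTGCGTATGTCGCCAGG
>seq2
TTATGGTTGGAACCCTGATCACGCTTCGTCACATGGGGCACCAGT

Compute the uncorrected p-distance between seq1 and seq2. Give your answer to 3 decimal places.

The sequences differ at 24 of 45 positions.
p = 24/45 = 0.533333… ≈ 0.533 (to 3 d.p.).

0.533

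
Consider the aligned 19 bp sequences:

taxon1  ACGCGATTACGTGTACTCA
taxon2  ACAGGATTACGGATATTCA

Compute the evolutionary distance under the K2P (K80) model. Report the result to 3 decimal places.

Of 19 sites, 3 differences are transitions and 2 are transversions, so P = 3/19 ≈ 0.157895 and Q = 2/19 ≈ 0.105263.
Under the Kimura two-parameter model, d = −½ ln(1 − 2P − Q) − ¼ ln(1 − 2Q).
1 − 2P − Q = 0.578947, giving −½ ln(0.578947) = 0.273272.
1 − 2Q = 0.789474, giving −¼ ln(0.789474) = 0.059097.
d = 0.273272 + 0.059097 = 0.332369.

0.332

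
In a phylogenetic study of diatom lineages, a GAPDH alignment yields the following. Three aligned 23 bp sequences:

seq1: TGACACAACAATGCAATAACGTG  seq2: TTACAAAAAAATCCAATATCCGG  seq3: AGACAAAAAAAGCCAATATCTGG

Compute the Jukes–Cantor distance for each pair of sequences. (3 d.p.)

d(seq1,seq2) = 0.390, d(seq1,seq3) = 0.467, d(seq2,seq3) = 0.198

seq1–seq2: 7/23 sites differ → p ≈ 0.304348, d = −0.75 ln(1 − 0.405797) = 0.390401 ≈ 0.390.
seq1–seq3: 8/23 sites differ → p ≈ 0.347826, d = −0.75 ln(1 − 0.463768) = 0.467391 ≈ 0.467.
seq2–seq3: 4/23 sites differ → p ≈ 0.173913, d = −0.75 ln(1 − 0.231884) = 0.197861 ≈ 0.198.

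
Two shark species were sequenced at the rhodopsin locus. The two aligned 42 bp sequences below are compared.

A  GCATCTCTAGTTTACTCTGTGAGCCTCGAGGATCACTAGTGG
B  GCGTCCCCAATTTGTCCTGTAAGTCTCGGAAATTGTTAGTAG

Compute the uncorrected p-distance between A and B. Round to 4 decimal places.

0.3810

The sequences differ at 16 of 42 positions.
p = 16/42 = 0.380952… ≈ 0.3810 (to 4 d.p.).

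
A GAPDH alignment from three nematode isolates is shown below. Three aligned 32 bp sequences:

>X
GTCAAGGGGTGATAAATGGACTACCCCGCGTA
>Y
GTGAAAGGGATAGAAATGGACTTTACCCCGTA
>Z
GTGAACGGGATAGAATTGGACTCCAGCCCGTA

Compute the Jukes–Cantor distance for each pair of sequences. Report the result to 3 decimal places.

X–Y: 9/32 sites differ → p = 0.28125, d = −0.75 ln(1 − 0.375) = 0.352503 ≈ 0.353.
X–Z: 10/32 sites differ → p = 0.3125, d = −0.75 ln(1 − 0.416667) = 0.404248 ≈ 0.404.
Y–Z: 5/32 sites differ → p = 0.15625, d = −0.75 ln(1 − 0.208333) = 0.175211 ≈ 0.175.

d(X,Y) = 0.353, d(X,Z) = 0.404, d(Y,Z) = 0.175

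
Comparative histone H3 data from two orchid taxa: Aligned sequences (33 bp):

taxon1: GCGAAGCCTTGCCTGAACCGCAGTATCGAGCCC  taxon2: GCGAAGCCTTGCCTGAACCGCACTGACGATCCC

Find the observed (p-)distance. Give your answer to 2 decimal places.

The sequences differ at 4 of 33 positions (sites 23, 25, 26, 30).
p = 4/33 = 0.121212… ≈ 0.12 (to 2 d.p.).

0.12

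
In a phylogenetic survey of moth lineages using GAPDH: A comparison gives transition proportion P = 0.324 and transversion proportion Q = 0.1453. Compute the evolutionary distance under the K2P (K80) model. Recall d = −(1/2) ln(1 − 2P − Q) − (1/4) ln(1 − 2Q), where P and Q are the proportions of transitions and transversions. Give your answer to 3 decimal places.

0.874

Under the Kimura two-parameter model, d = −½ ln(1 − 2P − Q) − ¼ ln(1 − 2Q).
1 − 2P − Q = 0.2067, giving −½ ln(0.2067) = 0.788243.
1 − 2Q = 0.7094, giving −¼ ln(0.7094) = 0.085834.
d = 0.788243 + 0.085834 = 0.874077.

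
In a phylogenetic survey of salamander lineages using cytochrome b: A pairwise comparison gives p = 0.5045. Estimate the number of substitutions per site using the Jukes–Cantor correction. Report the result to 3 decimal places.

0.838

d = −(3/4) ln(1 − 4p/3) = −0.75 ln(1 − 0.672667) = −0.75 ln(0.327333)
  = −0.75 × (-1.116777) = 0.837583 substitutions/site.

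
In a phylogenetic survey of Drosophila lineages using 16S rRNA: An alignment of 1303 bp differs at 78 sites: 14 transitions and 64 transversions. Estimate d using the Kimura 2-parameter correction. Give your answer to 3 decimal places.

0.062

P = 14/1303 ≈ 0.010744 and Q = 64/1303 ≈ 0.049117.
Under the Kimura two-parameter model, d = −½ ln(1 − 2P − Q) − ¼ ln(1 − 2Q).
1 − 2P − Q = 0.929395, giving −½ ln(0.929395) = 0.036611.
1 − 2Q = 0.901766, giving −¼ ln(0.901766) = 0.025850.
d = 0.036611 + 0.025850 = 0.062461.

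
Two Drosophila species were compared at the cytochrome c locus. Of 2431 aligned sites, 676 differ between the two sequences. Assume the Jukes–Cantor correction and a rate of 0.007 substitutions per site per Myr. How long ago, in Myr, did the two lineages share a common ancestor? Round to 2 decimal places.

24.82

p = 676/2431 ≈ 0.278075.
d = −(3/4) ln(1 − 4p/3) = −0.75 ln(1 − 0.370767) = −0.75 ln(0.629233)
  = −0.75 × (-0.463254) = 0.347441 substitutions/site.
Under a molecular clock d = 2μt, so t = d/(2μ) = 0.347441 / (2 × 0.007) = 24.82 Myr.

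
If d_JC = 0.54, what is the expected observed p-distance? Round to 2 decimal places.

p = (3/4)(1 − e^(−4d/3)) = 0.75 × (1 − e^(-0.72)) = 0.75 × (1 − 0.486752) = 0.384936.

0.38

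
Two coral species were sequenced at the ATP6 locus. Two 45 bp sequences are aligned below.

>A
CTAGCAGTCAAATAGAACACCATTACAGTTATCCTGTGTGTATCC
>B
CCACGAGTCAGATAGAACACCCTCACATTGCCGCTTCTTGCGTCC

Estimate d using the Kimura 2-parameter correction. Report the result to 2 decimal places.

0.49

Of 45 sites, 7 differences are transitions and 9 are transversions, so P = 7/45 ≈ 0.155556 and Q = 9/45 = 0.2.
Under the Kimura two-parameter model, d = −½ ln(1 − 2P − Q) − ¼ ln(1 − 2Q).
1 − 2P − Q = 0.488888, giving −½ ln(0.488888) = 0.357811.
1 − 2Q = 0.6, giving −¼ ln(0.6) = 0.127706.
d = 0.357811 + 0.127706 = 0.485517.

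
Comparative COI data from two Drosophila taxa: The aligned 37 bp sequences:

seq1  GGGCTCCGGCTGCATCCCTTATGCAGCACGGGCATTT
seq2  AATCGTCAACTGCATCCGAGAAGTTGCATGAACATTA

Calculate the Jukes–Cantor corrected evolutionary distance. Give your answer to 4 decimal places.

0.7112

The sequences differ at 17 of 37 sites, so p = 17/37 ≈ 0.459459.
d = −(3/4) ln(1 − 4p/3) = −0.75 ln(1 − 0.612612) = −0.75 ln(0.387388)
  = −0.75 × (-0.948329) = 0.711247 substitutions/site.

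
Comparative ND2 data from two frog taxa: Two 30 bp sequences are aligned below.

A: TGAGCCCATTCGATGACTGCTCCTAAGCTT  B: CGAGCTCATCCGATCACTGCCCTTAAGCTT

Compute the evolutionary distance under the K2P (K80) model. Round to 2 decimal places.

0.25

Of 30 sites, 5 differences are transitions and 1 are transversions, so P = 5/30 ≈ 0.166667 and Q = 1/30 ≈ 0.033333.
Under the Kimura two-parameter model, d = −½ ln(1 − 2P − Q) − ¼ ln(1 − 2Q).
1 − 2P − Q = 0.633333, giving −½ ln(0.633333) = 0.228379.
1 − 2Q = 0.933334, giving −¼ ln(0.933334) = 0.017248.
d = 0.228379 + 0.017248 = 0.245627.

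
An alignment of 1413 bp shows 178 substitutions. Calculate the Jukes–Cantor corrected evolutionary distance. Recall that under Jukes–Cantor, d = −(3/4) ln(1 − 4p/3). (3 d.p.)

0.138

p = 178/1413 ≈ 0.125973.
d = −(3/4) ln(1 − 4p/3) = −0.75 ln(1 − 0.167964) = −0.75 ln(0.832036)
  = −0.75 × (-0.183880) = 0.137910 substitutions/site.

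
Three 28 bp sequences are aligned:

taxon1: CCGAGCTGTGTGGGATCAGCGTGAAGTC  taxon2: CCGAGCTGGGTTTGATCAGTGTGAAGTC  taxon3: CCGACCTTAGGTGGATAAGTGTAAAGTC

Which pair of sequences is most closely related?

taxon1 and taxon2

taxon1–taxon2: 4/28 differ, p = 0.143, d = 0.158.
taxon1–taxon3: 8/28 differ, p = 0.286, d = 0.360.
taxon2–taxon3: 7/28 differ, p = 0.250, d = 0.304.
The smallest distance is between taxon1 and taxon2.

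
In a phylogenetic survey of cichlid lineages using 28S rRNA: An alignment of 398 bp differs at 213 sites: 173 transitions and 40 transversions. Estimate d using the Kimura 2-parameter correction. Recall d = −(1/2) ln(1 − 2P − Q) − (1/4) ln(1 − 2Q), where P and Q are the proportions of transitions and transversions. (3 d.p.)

P = 173/398 ≈ 0.434673 and Q = 40/398 ≈ 0.100503.
Under the Kimura two-parameter model, d = −½ ln(1 − 2P − Q) − ¼ ln(1 − 2Q).
1 − 2P − Q = 0.030151, giving −½ ln(0.030151) = 1.750769.
1 − 2Q = 0.798994, giving −¼ ln(0.798994) = 0.056100.
d = 1.750769 + 0.056100 = 1.806869.

1.807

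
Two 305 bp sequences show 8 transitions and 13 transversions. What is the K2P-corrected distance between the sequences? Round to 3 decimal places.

P = 8/305 ≈ 0.02623 and Q = 13/305 ≈ 0.042623.
Under the Kimura two-parameter model, d = −½ ln(1 − 2P − Q) − ¼ ln(1 − 2Q).
1 − 2P − Q = 0.904917, giving −½ ln(0.904917) = 0.049956.
1 − 2Q = 0.914754, giving −¼ ln(0.914754) = 0.022275.
d = 0.049956 + 0.022275 = 0.072231.

0.072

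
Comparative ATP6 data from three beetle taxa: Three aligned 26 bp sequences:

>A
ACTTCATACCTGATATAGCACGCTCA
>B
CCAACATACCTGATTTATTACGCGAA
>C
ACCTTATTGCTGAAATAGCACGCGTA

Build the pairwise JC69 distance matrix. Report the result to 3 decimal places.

d(A,B) = 0.396, d(A,C) = 0.334, d(B,C) = 0.623

A–B: 8/26 sites differ → p ≈ 0.307692, d = −0.75 ln(1 − 0.410256) = 0.396050 ≈ 0.396.
A–C: 7/26 sites differ → p ≈ 0.269231, d = −0.75 ln(1 − 0.358975) = 0.333515 ≈ 0.334.
B–C: 11/26 sites differ → p ≈ 0.423077, d = −0.75 ln(1 − 0.564103) = 0.622762 ≈ 0.623.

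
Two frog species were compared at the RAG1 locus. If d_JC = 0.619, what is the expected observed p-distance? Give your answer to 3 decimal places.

0.421

p = (3/4)(1 − e^(−4d/3)) = 0.75 × (1 − e^(-0.825333)) = 0.75 × (1 − 0.438089) = 0.421433.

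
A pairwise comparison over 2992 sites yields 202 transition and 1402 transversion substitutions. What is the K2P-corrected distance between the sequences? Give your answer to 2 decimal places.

1.15

P = 202/2992 ≈ 0.067513 and Q = 1402/2992 ≈ 0.468583.
Under the Kimura two-parameter model, d = −½ ln(1 − 2P − Q) − ¼ ln(1 − 2Q).
1 − 2P − Q = 0.396391, giving −½ ln(0.396391) = 0.462677.
1 − 2Q = 0.062834, giving −¼ ln(0.062834) = 0.691815.
d = 0.462677 + 0.691815 = 1.154492.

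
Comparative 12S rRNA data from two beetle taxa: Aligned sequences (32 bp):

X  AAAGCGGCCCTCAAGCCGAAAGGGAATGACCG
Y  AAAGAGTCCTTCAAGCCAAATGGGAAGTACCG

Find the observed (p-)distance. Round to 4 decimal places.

The sequences differ at 7 of 32 positions (sites 5, 7, 10, 18, 21, 27, 28).
p = 7/32 = 0.21875 ≈ 0.2188 (to 4 d.p.).

0.2188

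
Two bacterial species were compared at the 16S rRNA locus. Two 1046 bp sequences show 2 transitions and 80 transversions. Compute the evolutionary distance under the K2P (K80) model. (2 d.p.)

P = 2/1046 ≈ 0.001912 and Q = 80/1046 ≈ 0.076482.
Under the Kimura two-parameter model, d = −½ ln(1 − 2P − Q) − ¼ ln(1 − 2Q).
1 − 2P − Q = 0.919694, giving −½ ln(0.919694) = 0.041857.
1 − 2Q = 0.847036, giving −¼ ln(0.847036) = 0.041503.
d = 0.041857 + 0.041503 = 0.083360.

0.08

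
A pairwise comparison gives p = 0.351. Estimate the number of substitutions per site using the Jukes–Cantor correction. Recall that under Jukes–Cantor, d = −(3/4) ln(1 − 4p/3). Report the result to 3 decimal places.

0.473

d = −(3/4) ln(1 − 4p/3) = −0.75 ln(1 − 0.468) = −0.75 ln(0.532)
  = −0.75 × (-0.631112) = 0.473334 substitutions/site.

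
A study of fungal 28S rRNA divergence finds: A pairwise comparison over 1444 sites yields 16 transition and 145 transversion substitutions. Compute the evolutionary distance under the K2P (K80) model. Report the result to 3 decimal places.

0.121

P = 16/1444 ≈ 0.01108 and Q = 145/1444 ≈ 0.100416.
Under the Kimura two-parameter model, d = −½ ln(1 − 2P − Q) − ¼ ln(1 − 2Q).
1 − 2P − Q = 0.877424, giving −½ ln(0.877424) = 0.065382.
1 − 2Q = 0.799168, giving −¼ ln(0.799168) = 0.056046.
d = 0.065382 + 0.056046 = 0.121428.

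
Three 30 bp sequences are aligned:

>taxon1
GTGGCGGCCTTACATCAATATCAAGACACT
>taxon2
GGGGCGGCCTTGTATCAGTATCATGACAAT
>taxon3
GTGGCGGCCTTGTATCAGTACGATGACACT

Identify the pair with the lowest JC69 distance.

taxon2 and taxon3

taxon1–taxon2: 6/30 differ, p = 0.200, d = 0.233.
taxon1–taxon3: 6/30 differ, p = 0.200, d = 0.233.
taxon2–taxon3: 4/30 differ, p = 0.133, d = 0.147.
The smallest distance is between taxon2 and taxon3.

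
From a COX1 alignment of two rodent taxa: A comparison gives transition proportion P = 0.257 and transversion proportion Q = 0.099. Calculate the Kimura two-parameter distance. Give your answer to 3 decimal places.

0.530

Under the Kimura two-parameter model, d = −½ ln(1 − 2P − Q) − ¼ ln(1 − 2Q).
1 − 2P − Q = 0.387, giving −½ ln(0.387) = 0.474665.
1 − 2Q = 0.802, giving −¼ ln(0.802) = 0.055162.
d = 0.474665 + 0.055162 = 0.529827.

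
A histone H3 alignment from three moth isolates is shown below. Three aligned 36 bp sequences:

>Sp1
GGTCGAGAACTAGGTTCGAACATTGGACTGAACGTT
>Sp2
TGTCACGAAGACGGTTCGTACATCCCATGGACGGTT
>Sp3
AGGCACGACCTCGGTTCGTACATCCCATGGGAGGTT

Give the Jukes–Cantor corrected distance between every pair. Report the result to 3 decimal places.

Sp1–Sp2: 14/36 sites differ → p ≈ 0.388889, d = −0.75 ln(1 − 0.518519) = 0.548166 ≈ 0.548.
Sp1–Sp3: 14/36 sites differ → p ≈ 0.388889, d = −0.75 ln(1 − 0.518519) = 0.548166 ≈ 0.548.
Sp2–Sp3: 7/36 sites differ → p ≈ 0.194444, d = −0.75 ln(1 − 0.259259) = 0.225078 ≈ 0.225.

d(Sp1,Sp2) = 0.548, d(Sp1,Sp3) = 0.548, d(Sp2,Sp3) = 0.225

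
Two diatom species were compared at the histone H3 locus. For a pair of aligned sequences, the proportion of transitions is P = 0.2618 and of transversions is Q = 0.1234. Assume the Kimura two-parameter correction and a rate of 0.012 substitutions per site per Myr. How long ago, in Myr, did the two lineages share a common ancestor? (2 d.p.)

24.65

Under the Kimura two-parameter model, d = −½ ln(1 − 2P − Q) − ¼ ln(1 − 2Q).
1 − 2P − Q = 0.353, giving −½ ln(0.353) = 0.520644.
1 − 2Q = 0.7532, giving −¼ ln(0.7532) = 0.070856.
d = 0.520644 + 0.070856 = 0.591500.
Under a molecular clock d = 2μt, so t = d/(2μ) = 0.591500 / (2 × 0.012) = 24.65 Myr.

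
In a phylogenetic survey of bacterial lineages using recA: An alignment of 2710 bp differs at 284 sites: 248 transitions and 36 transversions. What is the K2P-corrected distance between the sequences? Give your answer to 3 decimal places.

0.116

P = 248/2710 ≈ 0.091513 and Q = 36/2710 ≈ 0.013284.
Under the Kimura two-parameter model, d = −½ ln(1 − 2P − Q) − ¼ ln(1 − 2Q).
1 − 2P − Q = 0.80369, giving −½ ln(0.80369) = 0.109271.
1 − 2Q = 0.973432, giving −¼ ln(0.973432) = 0.006732.
d = 0.109271 + 0.006732 = 0.116003.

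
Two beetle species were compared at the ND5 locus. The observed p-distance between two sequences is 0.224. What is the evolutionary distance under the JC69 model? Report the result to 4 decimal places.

0.2661

d = −(3/4) ln(1 − 4p/3) = −0.75 ln(1 − 0.298667) = −0.75 ln(0.701333)
  = −0.75 × (-0.354772) = 0.266079 substitutions/site.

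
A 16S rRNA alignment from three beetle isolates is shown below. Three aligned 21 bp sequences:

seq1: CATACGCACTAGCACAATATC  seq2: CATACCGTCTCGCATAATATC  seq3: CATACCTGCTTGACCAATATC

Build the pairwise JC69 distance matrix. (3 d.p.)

seq1–seq2: 5/21 sites differ → p ≈ 0.238095, d = −0.75 ln(1 − 0.31746) = 0.286451 ≈ 0.286.
seq1–seq3: 6/21 sites differ → p ≈ 0.285714, d = −0.75 ln(1 − 0.380952) = 0.359679 ≈ 0.360.
seq2–seq3: 6/21 sites differ → p ≈ 0.285714, d = −0.75 ln(1 − 0.380952) = 0.359679 ≈ 0.360.

d(seq1,seq2) = 0.286, d(seq1,seq3) = 0.360, d(seq2,seq3) = 0.360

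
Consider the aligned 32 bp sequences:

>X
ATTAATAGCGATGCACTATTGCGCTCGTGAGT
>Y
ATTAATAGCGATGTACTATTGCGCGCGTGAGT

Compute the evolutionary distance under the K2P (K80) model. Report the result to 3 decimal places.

Of 32 sites, 1 differences are transitions and 1 are transversions, so P = 1/32 = 0.03125 and Q = 1/32 = 0.03125.
Under the Kimura two-parameter model, d = −½ ln(1 − 2P − Q) − ¼ ln(1 − 2Q).
1 − 2P − Q = 0.90625, giving −½ ln(0.90625) = 0.049220.
1 − 2Q = 0.9375, giving −¼ ln(0.9375) = 0.016135.
d = 0.049220 + 0.016135 = 0.065355.

0.065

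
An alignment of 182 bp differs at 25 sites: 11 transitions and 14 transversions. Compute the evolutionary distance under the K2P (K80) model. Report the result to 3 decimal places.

P = 11/182 ≈ 0.06044 and Q = 14/182 ≈ 0.076923.
Under the Kimura two-parameter model, d = −½ ln(1 − 2P − Q) − ¼ ln(1 − 2Q).
1 − 2P − Q = 0.802197, giving −½ ln(0.802197) = 0.110201.
1 − 2Q = 0.846154, giving −¼ ln(0.846154) = 0.041763.
d = 0.110201 + 0.041763 = 0.151964.

0.152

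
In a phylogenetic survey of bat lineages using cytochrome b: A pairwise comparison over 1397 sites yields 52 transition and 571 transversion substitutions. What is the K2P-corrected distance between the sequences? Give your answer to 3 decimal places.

P = 52/1397 ≈ 0.037223 and Q = 571/1397 ≈ 0.408733.
Under the Kimura two-parameter model, d = −½ ln(1 − 2P − Q) − ¼ ln(1 − 2Q).
1 − 2P − Q = 0.516821, giving −½ ln(0.516821) = 0.330029.
1 − 2Q = 0.182534, giving −¼ ln(0.182534) = 0.425205.
d = 0.330029 + 0.425205 = 0.755234.

0.755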